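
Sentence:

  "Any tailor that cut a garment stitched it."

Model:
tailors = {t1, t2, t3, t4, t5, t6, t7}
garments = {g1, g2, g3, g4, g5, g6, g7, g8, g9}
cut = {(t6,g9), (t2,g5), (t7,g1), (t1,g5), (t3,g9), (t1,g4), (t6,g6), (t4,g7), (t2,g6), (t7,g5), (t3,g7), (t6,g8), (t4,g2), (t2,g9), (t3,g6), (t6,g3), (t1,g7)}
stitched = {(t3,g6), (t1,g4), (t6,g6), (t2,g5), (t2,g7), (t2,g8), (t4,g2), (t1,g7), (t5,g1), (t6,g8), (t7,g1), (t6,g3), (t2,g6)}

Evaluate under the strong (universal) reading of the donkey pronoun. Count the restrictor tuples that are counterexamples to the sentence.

7

"it" takes "a garment" as antecedent — a donkey pronoun bound across the clause boundary.
Strong reading: for every (t,g) with cut(t,g), stitched(t,g).
Restrictor pairs: (t1,g4) ✓  (t1,g5) ✗  (t1,g7) ✓  (t2,g5) ✓  (t2,g6) ✓  (t2,g9) ✗  (t3,g6) ✓  (t3,g7) ✗  (t3,g9) ✗  (t4,g2) ✓  (t4,g7) ✗  (t6,g3) ✓  (t6,g6) ✓  (t6,g8) ✓  (t6,g9) ✗  (t7,g1) ✓  (t7,g5) ✗
Counterexamples (restrictor pairs failing the scope): 7.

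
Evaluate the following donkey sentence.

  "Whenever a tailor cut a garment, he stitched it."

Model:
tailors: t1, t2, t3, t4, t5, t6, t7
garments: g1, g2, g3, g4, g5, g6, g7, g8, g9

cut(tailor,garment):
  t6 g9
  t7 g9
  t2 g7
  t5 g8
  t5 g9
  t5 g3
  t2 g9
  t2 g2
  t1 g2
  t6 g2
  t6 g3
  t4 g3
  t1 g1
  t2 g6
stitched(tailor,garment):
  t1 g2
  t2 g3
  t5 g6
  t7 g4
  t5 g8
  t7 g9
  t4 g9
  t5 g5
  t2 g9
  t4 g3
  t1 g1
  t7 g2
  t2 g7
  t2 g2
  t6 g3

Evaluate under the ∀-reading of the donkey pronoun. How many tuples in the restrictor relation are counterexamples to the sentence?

"it" takes "a garment" as antecedent — a donkey pronoun bound across the clause boundary.
Strong reading: for every (t,g) with cut(t,g), stitched(t,g).
Restrictor pairs: (t1,g1) ✓  (t1,g2) ✓  (t2,g2) ✓  (t2,g6) ✗  (t2,g7) ✓  (t2,g9) ✓  (t4,g3) ✓  (t5,g3) ✗  (t5,g8) ✓  (t5,g9) ✗  (t6,g2) ✗  (t6,g3) ✓  (t6,g9) ✗  (t7,g9) ✓
Counterexamples (restrictor pairs failing the scope): 5.

5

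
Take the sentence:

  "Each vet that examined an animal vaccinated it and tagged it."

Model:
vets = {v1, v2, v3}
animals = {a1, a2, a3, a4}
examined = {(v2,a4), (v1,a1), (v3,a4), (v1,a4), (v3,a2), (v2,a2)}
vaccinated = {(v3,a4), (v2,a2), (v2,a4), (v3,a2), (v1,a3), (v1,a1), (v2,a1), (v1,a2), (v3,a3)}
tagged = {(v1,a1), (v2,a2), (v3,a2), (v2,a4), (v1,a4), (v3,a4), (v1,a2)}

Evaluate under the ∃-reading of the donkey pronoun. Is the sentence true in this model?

True

"it" takes "an animal" as antecedent — a donkey pronoun bound across the clause boundary.
Weak reading: every vet v with some examined-animal has at least one examined-animal a such that vaccinated(v,a) ∧ tagged(v,a).
Per vet: v1:✓  v2:✓  v3:✓
Every vet in the restrictor has a witness.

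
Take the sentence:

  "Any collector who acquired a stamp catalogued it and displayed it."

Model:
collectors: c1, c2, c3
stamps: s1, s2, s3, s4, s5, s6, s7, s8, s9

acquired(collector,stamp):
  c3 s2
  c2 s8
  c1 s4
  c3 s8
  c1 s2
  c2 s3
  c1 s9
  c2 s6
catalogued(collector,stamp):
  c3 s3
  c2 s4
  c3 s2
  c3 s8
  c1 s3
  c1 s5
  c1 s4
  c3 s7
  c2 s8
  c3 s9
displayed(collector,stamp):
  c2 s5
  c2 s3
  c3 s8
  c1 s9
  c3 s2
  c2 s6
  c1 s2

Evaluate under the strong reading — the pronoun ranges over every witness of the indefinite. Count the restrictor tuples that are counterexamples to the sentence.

6

"it" takes "a stamp" as antecedent — a donkey pronoun bound across the clause boundary.
Strong reading: for every (c,s) with acquired(c,s), catalogued(c,s) ∧ displayed(c,s).
Restrictor pairs: (c1,s2) ✗  (c1,s4) ✗  (c1,s9) ✗  (c2,s3) ✗  (c2,s6) ✗  (c2,s8) ✗  (c3,s2) ✓  (c3,s8) ✓
Counterexamples (restrictor pairs failing the scope): 6.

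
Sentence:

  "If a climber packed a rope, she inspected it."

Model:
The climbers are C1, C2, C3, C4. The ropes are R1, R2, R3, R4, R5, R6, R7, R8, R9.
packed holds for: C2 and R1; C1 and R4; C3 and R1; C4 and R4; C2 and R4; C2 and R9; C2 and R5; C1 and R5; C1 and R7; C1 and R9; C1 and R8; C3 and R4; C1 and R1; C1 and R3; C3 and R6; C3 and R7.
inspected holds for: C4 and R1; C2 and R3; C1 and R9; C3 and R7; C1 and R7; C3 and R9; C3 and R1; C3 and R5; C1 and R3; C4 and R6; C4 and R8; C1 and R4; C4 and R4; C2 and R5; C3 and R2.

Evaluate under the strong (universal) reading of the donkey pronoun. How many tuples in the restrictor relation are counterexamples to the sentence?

"it" takes "a rope" as antecedent — a donkey pronoun bound across the clause boundary.
Strong reading: for every (c,r) with packed(c,r), inspected(c,r).
Restrictor pairs: (C1,R1) ✗  (C1,R3) ✓  (C1,R4) ✓  (C1,R5) ✗  (C1,R7) ✓  (C1,R8) ✗  (C1,R9) ✓  (C2,R1) ✗  (C2,R4) ✗  (C2,R5) ✓  (C2,R9) ✗  (C3,R1) ✓  (C3,R4) ✗  (C3,R6) ✗  (C3,R7) ✓  (C4,R4) ✓
Counterexamples (restrictor pairs failing the scope): 8.

8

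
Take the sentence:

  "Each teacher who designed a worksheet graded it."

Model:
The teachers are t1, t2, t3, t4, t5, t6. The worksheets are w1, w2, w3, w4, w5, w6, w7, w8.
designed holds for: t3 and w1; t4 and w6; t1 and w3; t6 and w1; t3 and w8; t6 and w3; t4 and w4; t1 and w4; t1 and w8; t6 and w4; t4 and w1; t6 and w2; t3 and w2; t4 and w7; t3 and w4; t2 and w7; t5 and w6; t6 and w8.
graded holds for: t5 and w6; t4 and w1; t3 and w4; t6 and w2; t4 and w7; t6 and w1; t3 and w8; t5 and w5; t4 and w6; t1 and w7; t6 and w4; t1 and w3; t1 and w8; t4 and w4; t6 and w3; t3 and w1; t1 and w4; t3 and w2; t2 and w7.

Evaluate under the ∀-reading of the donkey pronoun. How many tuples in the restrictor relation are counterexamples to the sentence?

1

"it" takes "a worksheet" as antecedent — a donkey pronoun bound across the clause boundary.
Strong reading: for every (t,w) with designed(t,w), graded(t,w).
Restrictor pairs: (t1,w3) ✓  (t1,w4) ✓  (t1,w8) ✓  (t2,w7) ✓  (t3,w1) ✓  (t3,w2) ✓  (t3,w4) ✓  (t3,w8) ✓  (t4,w1) ✓  (t4,w4) ✓  (t4,w6) ✓  (t4,w7) ✓  (t5,w6) ✓  (t6,w1) ✓  (t6,w2) ✓  (t6,w3) ✓  (t6,w4) ✓  (t6,w8) ✗
Counterexamples (restrictor pairs failing the scope): 1.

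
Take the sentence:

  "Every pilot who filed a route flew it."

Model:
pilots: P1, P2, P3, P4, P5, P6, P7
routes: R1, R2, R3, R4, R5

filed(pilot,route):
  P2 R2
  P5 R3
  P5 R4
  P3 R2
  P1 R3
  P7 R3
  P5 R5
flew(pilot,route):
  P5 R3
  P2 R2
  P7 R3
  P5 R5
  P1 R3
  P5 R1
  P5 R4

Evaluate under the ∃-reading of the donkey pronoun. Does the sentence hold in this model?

"it" takes "a route" as antecedent — a donkey pronoun bound across the clause boundary.
Weak reading: every pilot p with some filed-route has at least one filed-route r such that flew(p,r).
Per pilot: P1:✓  P2:✓  P3:✗  P5:✓  P7:✓
P3 has no witness among its filed-routes.

False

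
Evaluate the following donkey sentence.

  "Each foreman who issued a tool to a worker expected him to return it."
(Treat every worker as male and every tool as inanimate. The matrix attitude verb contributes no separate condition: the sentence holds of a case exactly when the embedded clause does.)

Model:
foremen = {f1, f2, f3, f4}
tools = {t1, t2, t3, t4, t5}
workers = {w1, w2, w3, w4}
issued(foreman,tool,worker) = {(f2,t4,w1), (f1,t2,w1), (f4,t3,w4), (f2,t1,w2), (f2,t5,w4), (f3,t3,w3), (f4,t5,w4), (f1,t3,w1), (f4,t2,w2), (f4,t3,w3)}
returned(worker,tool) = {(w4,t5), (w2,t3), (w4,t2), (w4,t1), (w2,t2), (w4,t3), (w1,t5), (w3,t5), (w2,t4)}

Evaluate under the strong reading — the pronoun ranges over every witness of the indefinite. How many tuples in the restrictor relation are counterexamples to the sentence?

"him" takes "a worker" as antecedent and "it" takes "a tool"; both are donkey pronouns co-varying with the restrictor.
Strong reading: for every (f,t,w) with issued(f,t,w), returned(w,t).
Restrictor triples: (f1,t2,w1)→returned(w1,t2) ✗  (f1,t3,w1)→returned(w1,t3) ✗  (f2,t1,w2)→returned(w2,t1) ✗  (f2,t4,w1)→returned(w1,t4) ✗  (f2,t5,w4)→returned(w4,t5) ✓  (f3,t3,w3)→returned(w3,t3) ✗  (f4,t2,w2)→returned(w2,t2) ✓  (f4,t3,w3)→returned(w3,t3) ✗  (f4,t3,w4)→returned(w4,t3) ✓  (f4,t5,w4)→returned(w4,t5) ✓
Counterexamples (restrictor triples failing the scope): 6.

6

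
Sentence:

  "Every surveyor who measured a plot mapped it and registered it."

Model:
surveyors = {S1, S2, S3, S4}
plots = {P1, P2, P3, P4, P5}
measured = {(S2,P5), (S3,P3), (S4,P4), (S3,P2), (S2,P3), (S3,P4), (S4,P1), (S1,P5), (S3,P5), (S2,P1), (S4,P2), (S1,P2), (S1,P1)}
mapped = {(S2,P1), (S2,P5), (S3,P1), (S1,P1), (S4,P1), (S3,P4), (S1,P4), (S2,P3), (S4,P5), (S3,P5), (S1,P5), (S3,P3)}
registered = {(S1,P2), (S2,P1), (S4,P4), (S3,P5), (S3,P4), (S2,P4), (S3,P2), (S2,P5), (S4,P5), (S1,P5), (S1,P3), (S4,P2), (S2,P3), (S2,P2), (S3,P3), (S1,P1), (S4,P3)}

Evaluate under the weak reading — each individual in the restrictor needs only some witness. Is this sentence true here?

"it" takes "a plot" as antecedent — a donkey pronoun bound across the clause boundary.
Weak reading: every surveyor s with some measured-plot has at least one measured-plot p such that mapped(s,p) ∧ registered(s,p).
Per surveyor: S1:✓  S2:✓  S3:✓  S4:✗
S4 has no witness among its measured-plots.

False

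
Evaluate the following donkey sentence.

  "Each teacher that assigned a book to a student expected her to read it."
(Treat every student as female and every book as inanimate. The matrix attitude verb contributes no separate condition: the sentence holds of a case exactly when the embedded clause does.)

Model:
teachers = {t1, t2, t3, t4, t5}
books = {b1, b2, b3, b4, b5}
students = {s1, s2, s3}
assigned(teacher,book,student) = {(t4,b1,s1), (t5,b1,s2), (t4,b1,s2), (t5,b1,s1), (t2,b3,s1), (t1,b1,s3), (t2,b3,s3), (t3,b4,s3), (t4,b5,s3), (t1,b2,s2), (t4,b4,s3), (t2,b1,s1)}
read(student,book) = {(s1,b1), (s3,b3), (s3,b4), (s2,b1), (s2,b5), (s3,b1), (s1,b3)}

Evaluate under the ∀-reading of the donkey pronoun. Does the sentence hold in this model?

"her" takes "a student" as antecedent and "it" takes "a book"; both are donkey pronouns co-varying with the restrictor.
Strong reading: for every (t,b,s) with assigned(t,b,s), read(s,b).
Restrictor triples: (t1,b1,s3)→read(s3,b1) ✓  (t1,b2,s2)→read(s2,b2) ✗  (t2,b1,s1)→read(s1,b1) ✓  (t2,b3,s1)→read(s1,b3) ✓  (t2,b3,s3)→read(s3,b3) ✓  (t3,b4,s3)→read(s3,b4) ✓  (t4,b1,s1)→read(s1,b1) ✓  (t4,b1,s2)→read(s2,b1) ✓  (t4,b4,s3)→read(s3,b4) ✓  (t4,b5,s3)→read(s3,b5) ✗  (t5,b1,s1)→read(s1,b1) ✓  (t5,b1,s2)→read(s2,b1) ✓
Counterexample: (t1,b2,s2) — read(s2,b2) does not hold.

False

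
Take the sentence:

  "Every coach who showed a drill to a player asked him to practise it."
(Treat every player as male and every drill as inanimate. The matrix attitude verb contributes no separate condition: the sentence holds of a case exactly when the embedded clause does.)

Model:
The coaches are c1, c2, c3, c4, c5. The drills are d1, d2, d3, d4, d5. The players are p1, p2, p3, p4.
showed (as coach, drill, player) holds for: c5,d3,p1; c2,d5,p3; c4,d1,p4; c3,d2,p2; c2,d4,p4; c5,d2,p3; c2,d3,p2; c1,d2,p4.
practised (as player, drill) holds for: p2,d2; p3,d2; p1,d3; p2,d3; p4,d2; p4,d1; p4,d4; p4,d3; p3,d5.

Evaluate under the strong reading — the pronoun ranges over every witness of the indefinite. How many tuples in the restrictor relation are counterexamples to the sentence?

"him" takes "a player" as antecedent and "it" takes "a drill"; both are donkey pronouns co-varying with the restrictor.
Strong reading: for every (c,d,p) with showed(c,d,p), practised(p,d).
Restrictor triples: (c1,d2,p4)→practised(p4,d2) ✓  (c2,d3,p2)→practised(p2,d3) ✓  (c2,d4,p4)→practised(p4,d4) ✓  (c2,d5,p3)→practised(p3,d5) ✓  (c3,d2,p2)→practised(p2,d2) ✓  (c4,d1,p4)→practised(p4,d1) ✓  (c5,d2,p3)→practised(p3,d2) ✓  (c5,d3,p1)→practised(p1,d3) ✓
Counterexamples (restrictor triples failing the scope): 0.

0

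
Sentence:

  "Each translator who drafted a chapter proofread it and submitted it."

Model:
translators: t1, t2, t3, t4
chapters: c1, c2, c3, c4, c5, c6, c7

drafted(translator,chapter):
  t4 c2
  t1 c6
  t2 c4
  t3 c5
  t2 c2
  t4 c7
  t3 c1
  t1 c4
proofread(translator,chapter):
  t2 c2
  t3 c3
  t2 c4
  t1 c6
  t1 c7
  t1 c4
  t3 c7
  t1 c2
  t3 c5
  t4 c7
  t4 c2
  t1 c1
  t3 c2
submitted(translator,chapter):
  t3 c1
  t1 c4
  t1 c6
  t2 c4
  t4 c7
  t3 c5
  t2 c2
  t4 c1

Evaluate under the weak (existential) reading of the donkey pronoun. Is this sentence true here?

"it" takes "a chapter" as antecedent — a donkey pronoun bound across the clause boundary.
Weak reading: every translator t with some drafted-chapter has at least one drafted-chapter c such that proofread(t,c) ∧ submitted(t,c).
Per translator: t1:✓  t2:✓  t3:✓  t4:✓
Every translator in the restrictor has a witness.

True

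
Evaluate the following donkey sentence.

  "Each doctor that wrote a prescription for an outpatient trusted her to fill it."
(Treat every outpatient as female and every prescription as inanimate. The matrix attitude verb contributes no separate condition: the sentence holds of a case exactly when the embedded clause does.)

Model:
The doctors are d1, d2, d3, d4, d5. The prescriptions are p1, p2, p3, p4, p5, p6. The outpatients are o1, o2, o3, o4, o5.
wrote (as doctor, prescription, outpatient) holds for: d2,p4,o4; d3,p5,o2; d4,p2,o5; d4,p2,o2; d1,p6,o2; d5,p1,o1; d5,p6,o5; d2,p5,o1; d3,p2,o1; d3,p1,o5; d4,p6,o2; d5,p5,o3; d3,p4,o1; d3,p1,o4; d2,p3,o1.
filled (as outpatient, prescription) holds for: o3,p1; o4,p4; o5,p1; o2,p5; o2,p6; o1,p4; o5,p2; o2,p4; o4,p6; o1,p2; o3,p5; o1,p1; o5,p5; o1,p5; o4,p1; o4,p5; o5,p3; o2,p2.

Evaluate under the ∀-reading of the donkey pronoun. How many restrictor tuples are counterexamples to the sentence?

2

"her" takes "an outpatient" as antecedent and "it" takes "a prescription"; both are donkey pronouns co-varying with the restrictor.
Strong reading: for every (d,p,o) with wrote(d,p,o), filled(o,p).
Restrictor triples: (d1,p6,o2)→filled(o2,p6) ✓  (d2,p3,o1)→filled(o1,p3) ✗  (d2,p4,o4)→filled(o4,p4) ✓  (d2,p5,o1)→filled(o1,p5) ✓  (d3,p1,o4)→filled(o4,p1) ✓  (d3,p1,o5)→filled(o5,p1) ✓  (d3,p2,o1)→filled(o1,p2) ✓  (d3,p4,o1)→filled(o1,p4) ✓  (d3,p5,o2)→filled(o2,p5) ✓  (d4,p2,o2)→filled(o2,p2) ✓  (d4,p2,o5)→filled(o5,p2) ✓  (d4,p6,o2)→filled(o2,p6) ✓  (d5,p1,o1)→filled(o1,p1) ✓  (d5,p5,o3)→filled(o3,p5) ✓  (d5,p6,o5)→filled(o5,p6) ✗
Counterexamples (restrictor triples failing the scope): 2.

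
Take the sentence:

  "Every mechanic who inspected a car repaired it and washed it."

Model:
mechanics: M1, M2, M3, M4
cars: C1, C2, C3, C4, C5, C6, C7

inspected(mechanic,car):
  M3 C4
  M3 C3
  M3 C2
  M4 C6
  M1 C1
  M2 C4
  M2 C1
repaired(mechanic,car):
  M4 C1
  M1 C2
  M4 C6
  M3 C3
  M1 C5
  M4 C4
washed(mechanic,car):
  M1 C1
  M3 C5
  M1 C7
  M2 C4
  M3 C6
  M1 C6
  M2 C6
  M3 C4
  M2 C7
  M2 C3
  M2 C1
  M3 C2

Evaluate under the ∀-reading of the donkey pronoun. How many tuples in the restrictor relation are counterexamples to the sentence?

"it" takes "a car" as antecedent — a donkey pronoun bound across the clause boundary.
Strong reading: for every (m,c) with inspected(m,c), repaired(m,c) ∧ washed(m,c).
Restrictor pairs: (M1,C1) ✗  (M2,C1) ✗  (M2,C4) ✗  (M3,C2) ✗  (M3,C3) ✗  (M3,C4) ✗  (M4,C6) ✗
Counterexamples (restrictor pairs failing the scope): 7.

7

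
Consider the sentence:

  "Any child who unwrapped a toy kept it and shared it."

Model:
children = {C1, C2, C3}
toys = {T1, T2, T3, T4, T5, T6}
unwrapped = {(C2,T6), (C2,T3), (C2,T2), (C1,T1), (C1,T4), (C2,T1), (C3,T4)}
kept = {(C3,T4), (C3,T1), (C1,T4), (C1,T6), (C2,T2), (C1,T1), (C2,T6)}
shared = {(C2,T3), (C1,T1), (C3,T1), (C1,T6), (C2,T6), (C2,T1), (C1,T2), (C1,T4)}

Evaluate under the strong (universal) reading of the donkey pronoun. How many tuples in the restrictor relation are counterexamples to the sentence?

4

"it" takes "a toy" as antecedent — a donkey pronoun bound across the clause boundary.
Strong reading: for every (c,t) with unwrapped(c,t), kept(c,t) ∧ shared(c,t).
Restrictor pairs: (C1,T1) ✓  (C1,T4) ✓  (C2,T1) ✗  (C2,T2) ✗  (C2,T3) ✗  (C2,T6) ✓  (C3,T4) ✗
Counterexamples (restrictor pairs failing the scope): 4.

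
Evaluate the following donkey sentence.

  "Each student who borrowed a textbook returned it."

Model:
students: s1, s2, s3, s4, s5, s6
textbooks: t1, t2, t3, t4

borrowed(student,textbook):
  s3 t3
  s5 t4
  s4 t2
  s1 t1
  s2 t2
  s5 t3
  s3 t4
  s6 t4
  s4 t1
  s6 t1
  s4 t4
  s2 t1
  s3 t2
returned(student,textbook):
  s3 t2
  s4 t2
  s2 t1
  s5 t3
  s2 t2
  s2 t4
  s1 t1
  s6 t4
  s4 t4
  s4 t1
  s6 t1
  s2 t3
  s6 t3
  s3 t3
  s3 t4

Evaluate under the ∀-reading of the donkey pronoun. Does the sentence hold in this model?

False

"it" takes "a textbook" as antecedent — a donkey pronoun bound across the clause boundary.
Strong reading: for every (s,t) with borrowed(s,t), returned(s,t).
Restrictor pairs: (s1,t1) ✓  (s2,t1) ✓  (s2,t2) ✓  (s3,t2) ✓  (s3,t3) ✓  (s3,t4) ✓  (s4,t1) ✓  (s4,t2) ✓  (s4,t4) ✓  (s5,t3) ✓  (s5,t4) ✗  (s6,t1) ✓  (s6,t4) ✓
Counterexample: (s5,t4) is in borrowed but fails the scope.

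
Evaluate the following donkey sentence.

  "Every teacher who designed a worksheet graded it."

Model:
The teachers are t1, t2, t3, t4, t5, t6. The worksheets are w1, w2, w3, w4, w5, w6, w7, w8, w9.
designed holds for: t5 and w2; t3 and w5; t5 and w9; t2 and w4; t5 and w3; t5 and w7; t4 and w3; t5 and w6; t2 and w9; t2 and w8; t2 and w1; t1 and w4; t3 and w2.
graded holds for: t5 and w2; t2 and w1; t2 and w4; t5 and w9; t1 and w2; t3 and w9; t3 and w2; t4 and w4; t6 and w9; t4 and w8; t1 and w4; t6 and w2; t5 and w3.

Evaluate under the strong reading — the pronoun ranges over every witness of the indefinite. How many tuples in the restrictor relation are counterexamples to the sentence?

"it" takes "a worksheet" as antecedent — a donkey pronoun bound across the clause boundary.
Strong reading: for every (t,w) with designed(t,w), graded(t,w).
Restrictor pairs: (t1,w4) ✓  (t2,w1) ✓  (t2,w4) ✓  (t2,w8) ✗  (t2,w9) ✗  (t3,w2) ✓  (t3,w5) ✗  (t4,w3) ✗  (t5,w2) ✓  (t5,w3) ✓  (t5,w6) ✗  (t5,w7) ✗  (t5,w9) ✓
Counterexamples (restrictor pairs failing the scope): 6.

6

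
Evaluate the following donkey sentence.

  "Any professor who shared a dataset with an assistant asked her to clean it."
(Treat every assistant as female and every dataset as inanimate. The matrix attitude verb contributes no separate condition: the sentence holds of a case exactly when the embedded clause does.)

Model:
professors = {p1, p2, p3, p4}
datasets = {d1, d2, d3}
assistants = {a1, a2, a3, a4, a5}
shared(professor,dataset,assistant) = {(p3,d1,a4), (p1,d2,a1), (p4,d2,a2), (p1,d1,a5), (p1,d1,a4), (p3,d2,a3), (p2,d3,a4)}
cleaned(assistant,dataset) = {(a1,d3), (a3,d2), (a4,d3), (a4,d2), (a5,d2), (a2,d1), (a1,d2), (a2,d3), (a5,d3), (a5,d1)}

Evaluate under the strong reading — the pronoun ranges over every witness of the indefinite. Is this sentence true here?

"her" takes "an assistant" as antecedent and "it" takes "a dataset"; both are donkey pronouns co-varying with the restrictor.
Strong reading: for every (p,d,a) with shared(p,d,a), cleaned(a,d).
Restrictor triples: (p1,d1,a4)→cleaned(a4,d1) ✗  (p1,d1,a5)→cleaned(a5,d1) ✓  (p1,d2,a1)→cleaned(a1,d2) ✓  (p2,d3,a4)→cleaned(a4,d3) ✓  (p3,d1,a4)→cleaned(a4,d1) ✗  (p3,d2,a3)→cleaned(a3,d2) ✓  (p4,d2,a2)→cleaned(a2,d2) ✗
Counterexample: (p1,d1,a4) — cleaned(a4,d1) does not hold.

False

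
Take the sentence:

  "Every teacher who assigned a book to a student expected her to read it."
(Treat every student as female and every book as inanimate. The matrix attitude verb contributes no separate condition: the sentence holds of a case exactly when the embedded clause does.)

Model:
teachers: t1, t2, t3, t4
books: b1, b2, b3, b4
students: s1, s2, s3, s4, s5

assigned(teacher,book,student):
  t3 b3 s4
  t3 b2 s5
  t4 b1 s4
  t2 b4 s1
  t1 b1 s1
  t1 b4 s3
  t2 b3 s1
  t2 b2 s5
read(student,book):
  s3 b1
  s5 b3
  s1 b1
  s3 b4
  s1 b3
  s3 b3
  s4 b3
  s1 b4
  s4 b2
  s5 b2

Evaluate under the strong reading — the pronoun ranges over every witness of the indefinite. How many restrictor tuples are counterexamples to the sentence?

1

"her" takes "a student" as antecedent and "it" takes "a book"; both are donkey pronouns co-varying with the restrictor.
Strong reading: for every (t,b,s) with assigned(t,b,s), read(s,b).
Restrictor triples: (t1,b1,s1)→read(s1,b1) ✓  (t1,b4,s3)→read(s3,b4) ✓  (t2,b2,s5)→read(s5,b2) ✓  (t2,b3,s1)→read(s1,b3) ✓  (t2,b4,s1)→read(s1,b4) ✓  (t3,b2,s5)→read(s5,b2) ✓  (t3,b3,s4)→read(s4,b3) ✓  (t4,b1,s4)→read(s4,b1) ✗
Counterexamples (restrictor triples failing the scope): 1.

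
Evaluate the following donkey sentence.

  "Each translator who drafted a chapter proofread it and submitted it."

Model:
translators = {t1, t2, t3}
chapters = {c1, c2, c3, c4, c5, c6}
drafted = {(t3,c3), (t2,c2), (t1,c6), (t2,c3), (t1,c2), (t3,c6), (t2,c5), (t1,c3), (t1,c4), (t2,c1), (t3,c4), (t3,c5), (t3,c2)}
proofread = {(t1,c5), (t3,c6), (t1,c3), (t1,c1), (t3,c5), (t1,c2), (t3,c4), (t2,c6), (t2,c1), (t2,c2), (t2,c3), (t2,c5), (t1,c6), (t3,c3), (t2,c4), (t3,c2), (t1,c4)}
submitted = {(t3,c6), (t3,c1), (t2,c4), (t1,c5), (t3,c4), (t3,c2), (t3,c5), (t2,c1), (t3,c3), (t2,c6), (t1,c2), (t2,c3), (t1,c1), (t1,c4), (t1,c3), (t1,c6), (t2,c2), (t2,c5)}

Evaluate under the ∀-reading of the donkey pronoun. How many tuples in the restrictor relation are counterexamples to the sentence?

"it" takes "a chapter" as antecedent — a donkey pronoun bound across the clause boundary.
Strong reading: for every (t,c) with drafted(t,c), proofread(t,c) ∧ submitted(t,c).
Restrictor pairs: (t1,c2) ✓  (t1,c3) ✓  (t1,c4) ✓  (t1,c6) ✓  (t2,c1) ✓  (t2,c2) ✓  (t2,c3) ✓  (t2,c5) ✓  (t3,c2) ✓  (t3,c3) ✓  (t3,c4) ✓  (t3,c5) ✓  (t3,c6) ✓
Counterexamples (restrictor pairs failing the scope): 0.

0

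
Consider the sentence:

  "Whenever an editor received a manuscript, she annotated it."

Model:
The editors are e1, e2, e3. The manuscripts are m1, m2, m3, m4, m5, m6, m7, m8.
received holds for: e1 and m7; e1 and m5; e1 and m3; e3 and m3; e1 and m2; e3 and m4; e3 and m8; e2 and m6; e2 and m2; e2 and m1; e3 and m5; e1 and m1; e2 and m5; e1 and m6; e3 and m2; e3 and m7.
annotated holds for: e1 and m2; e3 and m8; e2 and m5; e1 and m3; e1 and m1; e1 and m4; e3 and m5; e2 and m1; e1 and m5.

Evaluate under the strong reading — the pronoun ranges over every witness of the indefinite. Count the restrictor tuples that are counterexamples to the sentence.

"it" takes "a manuscript" as antecedent — a donkey pronoun bound across the clause boundary.
Strong reading: for every (e,m) with received(e,m), annotated(e,m).
Restrictor pairs: (e1,m1) ✓  (e1,m2) ✓  (e1,m3) ✓  (e1,m5) ✓  (e1,m6) ✗  (e1,m7) ✗  (e2,m1) ✓  (e2,m2) ✗  (e2,m5) ✓  (e2,m6) ✗  (e3,m2) ✗  (e3,m3) ✗  (e3,m4) ✗  (e3,m5) ✓  (e3,m7) ✗  (e3,m8) ✓
Counterexamples (restrictor pairs failing the scope): 8.

8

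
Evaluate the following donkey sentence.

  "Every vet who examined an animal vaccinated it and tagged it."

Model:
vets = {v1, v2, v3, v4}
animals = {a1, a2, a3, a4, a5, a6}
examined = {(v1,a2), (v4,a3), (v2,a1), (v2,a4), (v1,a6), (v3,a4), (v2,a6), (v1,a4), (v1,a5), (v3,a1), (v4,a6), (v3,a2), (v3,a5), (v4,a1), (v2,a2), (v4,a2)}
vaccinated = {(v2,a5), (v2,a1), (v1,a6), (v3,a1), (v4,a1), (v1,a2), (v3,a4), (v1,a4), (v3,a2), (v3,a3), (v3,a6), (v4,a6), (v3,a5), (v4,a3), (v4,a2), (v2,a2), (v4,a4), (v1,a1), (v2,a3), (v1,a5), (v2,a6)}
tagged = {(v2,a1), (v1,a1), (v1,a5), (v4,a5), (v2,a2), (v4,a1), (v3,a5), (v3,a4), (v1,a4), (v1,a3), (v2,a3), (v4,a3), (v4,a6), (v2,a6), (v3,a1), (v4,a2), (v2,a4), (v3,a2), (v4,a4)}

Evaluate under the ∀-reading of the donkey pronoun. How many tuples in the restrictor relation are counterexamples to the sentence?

3

"it" takes "an animal" as antecedent — a donkey pronoun bound across the clause boundary.
Strong reading: for every (v,a) with examined(v,a), vaccinated(v,a) ∧ tagged(v,a).
Restrictor pairs: (v1,a2) ✗  (v1,a4) ✓  (v1,a5) ✓  (v1,a6) ✗  (v2,a1) ✓  (v2,a2) ✓  (v2,a4) ✗  (v2,a6) ✓  (v3,a1) ✓  (v3,a2) ✓  (v3,a4) ✓  (v3,a5) ✓  (v4,a1) ✓  (v4,a2) ✓  (v4,a3) ✓  (v4,a6) ✓
Counterexamples (restrictor pairs failing the scope): 3.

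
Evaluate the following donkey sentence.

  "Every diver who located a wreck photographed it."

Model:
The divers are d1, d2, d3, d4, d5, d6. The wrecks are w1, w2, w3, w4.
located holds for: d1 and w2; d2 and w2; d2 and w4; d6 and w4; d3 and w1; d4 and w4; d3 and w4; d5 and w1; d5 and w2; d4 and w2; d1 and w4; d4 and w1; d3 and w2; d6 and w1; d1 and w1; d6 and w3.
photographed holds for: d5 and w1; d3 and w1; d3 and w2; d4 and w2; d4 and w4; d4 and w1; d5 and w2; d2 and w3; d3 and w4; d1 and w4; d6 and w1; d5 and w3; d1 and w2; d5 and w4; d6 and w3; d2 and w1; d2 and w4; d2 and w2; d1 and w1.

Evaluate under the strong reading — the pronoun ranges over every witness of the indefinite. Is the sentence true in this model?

False

"it" takes "a wreck" as antecedent — a donkey pronoun bound across the clause boundary.
Strong reading: for every (d,w) with located(d,w), photographed(d,w).
Restrictor pairs: (d1,w1) ✓  (d1,w2) ✓  (d1,w4) ✓  (d2,w2) ✓  (d2,w4) ✓  (d3,w1) ✓  (d3,w2) ✓  (d3,w4) ✓  (d4,w1) ✓  (d4,w2) ✓  (d4,w4) ✓  (d5,w1) ✓  (d5,w2) ✓  (d6,w1) ✓  (d6,w3) ✓  (d6,w4) ✗
Counterexample: (d6,w4) is in located but fails the scope.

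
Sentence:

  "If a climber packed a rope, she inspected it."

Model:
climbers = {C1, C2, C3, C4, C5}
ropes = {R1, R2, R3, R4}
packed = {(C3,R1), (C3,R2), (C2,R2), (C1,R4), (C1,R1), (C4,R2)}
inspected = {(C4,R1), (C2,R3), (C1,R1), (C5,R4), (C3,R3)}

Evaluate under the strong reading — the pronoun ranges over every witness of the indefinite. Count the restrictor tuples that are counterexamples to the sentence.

"it" takes "a rope" as antecedent — a donkey pronoun bound across the clause boundary.
Strong reading: for every (c,r) with packed(c,r), inspected(c,r).
Restrictor pairs: (C1,R1) ✓  (C1,R4) ✗  (C2,R2) ✗  (C3,R1) ✗  (C3,R2) ✗  (C4,R2) ✗
Counterexamples (restrictor pairs failing the scope): 5.

5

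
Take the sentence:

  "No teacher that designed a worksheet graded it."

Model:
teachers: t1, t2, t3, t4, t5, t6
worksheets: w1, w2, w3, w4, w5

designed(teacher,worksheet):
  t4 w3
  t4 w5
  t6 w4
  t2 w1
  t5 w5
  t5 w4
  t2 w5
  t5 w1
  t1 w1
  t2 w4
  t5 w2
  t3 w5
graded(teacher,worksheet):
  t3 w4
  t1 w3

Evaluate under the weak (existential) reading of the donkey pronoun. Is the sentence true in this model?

"it" takes "a worksheet" as antecedent — a donkey pronoun bound across the clause boundary.
Truth condition: for no (t,w) with designed(t,w) does graded(t,w) hold.
Restrictor pairs — does the scope hold? (t1,w1):fails  (t2,w1):fails  (t2,w4):fails  (t2,w5):fails  (t3,w5):fails  (t4,w3):fails  (t4,w5):fails  (t5,w1):fails  (t5,w2):fails  (t5,w4):fails  (t5,w5):fails  (t6,w4):fails
Scope holds for no restrictor pair, so the sentence is true.

True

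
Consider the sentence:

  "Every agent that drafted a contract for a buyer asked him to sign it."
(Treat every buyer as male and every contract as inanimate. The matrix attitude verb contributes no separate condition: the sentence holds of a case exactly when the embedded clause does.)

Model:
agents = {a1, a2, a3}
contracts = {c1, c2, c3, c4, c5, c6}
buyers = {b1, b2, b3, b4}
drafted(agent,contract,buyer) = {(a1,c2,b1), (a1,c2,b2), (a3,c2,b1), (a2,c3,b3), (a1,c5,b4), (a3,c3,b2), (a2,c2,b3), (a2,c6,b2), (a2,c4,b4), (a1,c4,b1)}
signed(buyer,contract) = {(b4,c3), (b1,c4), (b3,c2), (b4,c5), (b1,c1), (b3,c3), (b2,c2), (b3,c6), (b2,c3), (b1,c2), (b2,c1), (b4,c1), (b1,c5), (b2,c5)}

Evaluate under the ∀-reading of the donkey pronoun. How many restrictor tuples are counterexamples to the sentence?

2

"him" takes "a buyer" as antecedent and "it" takes "a contract"; both are donkey pronouns co-varying with the restrictor.
Strong reading: for every (a,c,b) with drafted(a,c,b), signed(b,c).
Restrictor triples: (a1,c2,b1)→signed(b1,c2) ✓  (a1,c2,b2)→signed(b2,c2) ✓  (a1,c4,b1)→signed(b1,c4) ✓  (a1,c5,b4)→signed(b4,c5) ✓  (a2,c2,b3)→signed(b3,c2) ✓  (a2,c3,b3)→signed(b3,c3) ✓  (a2,c4,b4)→signed(b4,c4) ✗  (a2,c6,b2)→signed(b2,c6) ✗  (a3,c2,b1)→signed(b1,c2) ✓  (a3,c3,b2)→signed(b2,c3) ✓
Counterexamples (restrictor triples failing the scope): 2.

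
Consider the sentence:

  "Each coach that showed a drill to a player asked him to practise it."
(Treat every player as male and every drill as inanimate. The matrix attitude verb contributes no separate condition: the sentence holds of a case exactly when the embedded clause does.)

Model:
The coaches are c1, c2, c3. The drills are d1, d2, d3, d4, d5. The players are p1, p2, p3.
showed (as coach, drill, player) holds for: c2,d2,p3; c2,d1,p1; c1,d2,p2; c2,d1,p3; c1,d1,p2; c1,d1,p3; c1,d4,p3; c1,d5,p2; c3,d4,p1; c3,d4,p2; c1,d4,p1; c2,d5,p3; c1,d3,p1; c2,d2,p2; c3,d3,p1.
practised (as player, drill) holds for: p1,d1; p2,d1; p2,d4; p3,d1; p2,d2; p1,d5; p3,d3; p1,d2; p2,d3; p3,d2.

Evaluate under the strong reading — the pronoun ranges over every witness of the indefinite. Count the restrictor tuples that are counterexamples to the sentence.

7

"him" takes "a player" as antecedent and "it" takes "a drill"; both are donkey pronouns co-varying with the restrictor.
Strong reading: for every (c,d,p) with showed(c,d,p), practised(p,d).
Restrictor triples: (c1,d1,p2)→practised(p2,d1) ✓  (c1,d1,p3)→practised(p3,d1) ✓  (c1,d2,p2)→practised(p2,d2) ✓  (c1,d3,p1)→practised(p1,d3) ✗  (c1,d4,p1)→practised(p1,d4) ✗  (c1,d4,p3)→practised(p3,d4) ✗  (c1,d5,p2)→practised(p2,d5) ✗  (c2,d1,p1)→practised(p1,d1) ✓  (c2,d1,p3)→practised(p3,d1) ✓  (c2,d2,p2)→practised(p2,d2) ✓  (c2,d2,p3)→practised(p3,d2) ✓  (c2,d5,p3)→practised(p3,d5) ✗  (c3,d3,p1)→practised(p1,d3) ✗  (c3,d4,p1)→practised(p1,d4) ✗  (c3,d4,p2)→practised(p2,d4) ✓
Counterexamples (restrictor triples failing the scope): 7.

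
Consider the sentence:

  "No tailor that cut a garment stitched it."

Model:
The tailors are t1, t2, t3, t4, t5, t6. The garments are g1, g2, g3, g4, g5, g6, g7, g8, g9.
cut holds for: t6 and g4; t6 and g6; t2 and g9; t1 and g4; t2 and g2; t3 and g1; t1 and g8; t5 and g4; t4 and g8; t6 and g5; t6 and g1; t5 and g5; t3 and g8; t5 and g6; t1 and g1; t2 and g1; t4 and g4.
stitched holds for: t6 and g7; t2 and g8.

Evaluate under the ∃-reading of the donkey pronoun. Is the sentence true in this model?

True

"it" takes "a garment" as antecedent — a donkey pronoun bound across the clause boundary.
Truth condition: for no (t,g) with cut(t,g) does stitched(t,g) hold.
Restrictor pairs — does the scope hold? (t1,g1):fails  (t1,g4):fails  (t1,g8):fails  (t2,g1):fails  (t2,g2):fails  (t2,g9):fails  (t3,g1):fails  (t3,g8):fails  (t4,g4):fails  (t4,g8):fails  (t5,g4):fails  (t5,g5):fails  (t5,g6):fails  (t6,g1):fails  (t6,g4):fails  (t6,g5):fails  (t6,g6):fails
Scope holds for no restrictor pair, so the sentence is true.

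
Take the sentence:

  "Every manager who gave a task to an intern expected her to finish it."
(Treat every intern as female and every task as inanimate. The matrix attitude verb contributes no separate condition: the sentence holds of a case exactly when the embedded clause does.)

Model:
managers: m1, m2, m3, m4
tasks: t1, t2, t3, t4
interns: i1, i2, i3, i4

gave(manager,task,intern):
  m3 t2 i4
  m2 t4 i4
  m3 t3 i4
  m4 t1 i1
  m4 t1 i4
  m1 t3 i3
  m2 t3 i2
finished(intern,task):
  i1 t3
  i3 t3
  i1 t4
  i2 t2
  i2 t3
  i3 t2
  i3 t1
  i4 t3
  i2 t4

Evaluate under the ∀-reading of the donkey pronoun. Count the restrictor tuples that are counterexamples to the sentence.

4

"her" takes "an intern" as antecedent and "it" takes "a task"; both are donkey pronouns co-varying with the restrictor.
Strong reading: for every (m,t,i) with gave(m,t,i), finished(i,t).
Restrictor triples: (m1,t3,i3)→finished(i3,t3) ✓  (m2,t3,i2)→finished(i2,t3) ✓  (m2,t4,i4)→finished(i4,t4) ✗  (m3,t2,i4)→finished(i4,t2) ✗  (m3,t3,i4)→finished(i4,t3) ✓  (m4,t1,i1)→finished(i1,t1) ✗  (m4,t1,i4)→finished(i4,t1) ✗
Counterexamples (restrictor triples failing the scope): 4.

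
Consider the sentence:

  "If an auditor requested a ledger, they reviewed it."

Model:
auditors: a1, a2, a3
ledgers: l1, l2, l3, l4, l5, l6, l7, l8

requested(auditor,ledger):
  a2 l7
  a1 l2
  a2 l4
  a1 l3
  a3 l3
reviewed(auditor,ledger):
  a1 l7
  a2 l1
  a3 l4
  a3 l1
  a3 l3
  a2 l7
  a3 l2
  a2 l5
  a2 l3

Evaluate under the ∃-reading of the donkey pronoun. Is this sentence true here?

False

"it" takes "a ledger" as antecedent — a donkey pronoun bound across the clause boundary.
Weak reading: every auditor a with some requested-ledger has at least one requested-ledger l such that reviewed(a,l).
Per auditor: a1:✗  a2:✓  a3:✓
a1 has no witness among its requested-ledgers.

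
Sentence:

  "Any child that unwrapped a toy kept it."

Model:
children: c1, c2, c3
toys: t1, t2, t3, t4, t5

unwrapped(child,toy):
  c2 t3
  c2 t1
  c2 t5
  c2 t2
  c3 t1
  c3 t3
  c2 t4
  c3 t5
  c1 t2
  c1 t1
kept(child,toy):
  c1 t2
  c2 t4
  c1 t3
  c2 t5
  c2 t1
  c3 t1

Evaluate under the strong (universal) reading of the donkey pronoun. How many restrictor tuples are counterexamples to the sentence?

"it" takes "a toy" as antecedent — a donkey pronoun bound across the clause boundary.
Strong reading: for every (c,t) with unwrapped(c,t), kept(c,t).
Restrictor pairs: (c1,t1) ✗  (c1,t2) ✓  (c2,t1) ✓  (c2,t2) ✗  (c2,t3) ✗  (c2,t4) ✓  (c2,t5) ✓  (c3,t1) ✓  (c3,t3) ✗  (c3,t5) ✗
Counterexamples (restrictor pairs failing the scope): 5.

5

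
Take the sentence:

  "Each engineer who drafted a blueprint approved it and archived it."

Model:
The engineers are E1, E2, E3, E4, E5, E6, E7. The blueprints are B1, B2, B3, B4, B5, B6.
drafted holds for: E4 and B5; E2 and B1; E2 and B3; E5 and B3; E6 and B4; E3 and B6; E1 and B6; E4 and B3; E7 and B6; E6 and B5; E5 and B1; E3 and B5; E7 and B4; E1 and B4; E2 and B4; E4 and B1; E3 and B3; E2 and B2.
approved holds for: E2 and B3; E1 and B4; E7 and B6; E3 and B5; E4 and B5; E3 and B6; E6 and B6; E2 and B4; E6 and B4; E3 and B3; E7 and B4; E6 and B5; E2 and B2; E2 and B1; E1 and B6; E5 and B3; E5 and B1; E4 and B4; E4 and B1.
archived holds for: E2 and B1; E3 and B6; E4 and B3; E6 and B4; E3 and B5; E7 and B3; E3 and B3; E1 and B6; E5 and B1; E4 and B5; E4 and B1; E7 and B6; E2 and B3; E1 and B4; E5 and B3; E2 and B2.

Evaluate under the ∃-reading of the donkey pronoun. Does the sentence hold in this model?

True

"it" takes "a blueprint" as antecedent — a donkey pronoun bound across the clause boundary.
Weak reading: every engineer e with some drafted-blueprint has at least one drafted-blueprint b such that approved(e,b) ∧ archived(e,b).
Per engineer: E1:✓  E2:✓  E3:✓  E4:✓  E5:✓  E6:✓  E7:✓
Every engineer in the restrictor has a witness.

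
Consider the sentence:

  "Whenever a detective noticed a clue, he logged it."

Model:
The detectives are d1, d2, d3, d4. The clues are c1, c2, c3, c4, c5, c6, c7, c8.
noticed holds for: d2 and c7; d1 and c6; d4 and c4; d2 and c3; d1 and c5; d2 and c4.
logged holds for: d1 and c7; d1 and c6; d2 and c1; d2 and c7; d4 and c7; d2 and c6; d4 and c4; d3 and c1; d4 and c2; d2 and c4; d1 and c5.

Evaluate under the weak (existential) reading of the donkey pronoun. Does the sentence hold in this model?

"it" takes "a clue" as antecedent — a donkey pronoun bound across the clause boundary.
Weak reading: every detective d with some noticed-clue has at least one noticed-clue c such that logged(d,c).
Per detective: d1:✓  d2:✓  d4:✓
Every detective in the restrictor has a witness.

True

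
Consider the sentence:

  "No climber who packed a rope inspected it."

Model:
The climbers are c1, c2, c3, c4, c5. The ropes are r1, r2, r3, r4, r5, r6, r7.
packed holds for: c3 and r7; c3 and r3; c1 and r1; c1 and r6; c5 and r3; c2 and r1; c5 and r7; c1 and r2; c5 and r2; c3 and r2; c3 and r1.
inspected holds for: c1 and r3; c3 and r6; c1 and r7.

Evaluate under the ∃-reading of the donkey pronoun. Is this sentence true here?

True

"it" takes "a rope" as antecedent — a donkey pronoun bound across the clause boundary.
Truth condition: for no (c,r) with packed(c,r) does inspected(c,r) hold.
Restrictor pairs — does the scope hold? (c1,r1):fails  (c1,r2):fails  (c1,r6):fails  (c2,r1):fails  (c3,r1):fails  (c3,r2):fails  (c3,r3):fails  (c3,r7):fails  (c5,r2):fails  (c5,r3):fails  (c5,r7):fails
Scope holds for no restrictor pair, so the sentence is true.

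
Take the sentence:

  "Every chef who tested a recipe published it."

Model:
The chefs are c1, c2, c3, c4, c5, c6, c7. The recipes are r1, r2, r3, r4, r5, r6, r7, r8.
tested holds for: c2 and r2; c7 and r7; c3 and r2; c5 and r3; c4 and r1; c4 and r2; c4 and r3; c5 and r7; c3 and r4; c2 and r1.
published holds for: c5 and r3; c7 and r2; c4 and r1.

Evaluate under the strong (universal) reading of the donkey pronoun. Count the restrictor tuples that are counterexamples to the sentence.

8

"it" takes "a recipe" as antecedent — a donkey pronoun bound across the clause boundary.
Strong reading: for every (c,r) with tested(c,r), published(c,r).
Restrictor pairs: (c2,r1) ✗  (c2,r2) ✗  (c3,r2) ✗  (c3,r4) ✗  (c4,r1) ✓  (c4,r2) ✗  (c4,r3) ✗  (c5,r3) ✓  (c5,r7) ✗  (c7,r7) ✗
Counterexamples (restrictor pairs failing the scope): 8.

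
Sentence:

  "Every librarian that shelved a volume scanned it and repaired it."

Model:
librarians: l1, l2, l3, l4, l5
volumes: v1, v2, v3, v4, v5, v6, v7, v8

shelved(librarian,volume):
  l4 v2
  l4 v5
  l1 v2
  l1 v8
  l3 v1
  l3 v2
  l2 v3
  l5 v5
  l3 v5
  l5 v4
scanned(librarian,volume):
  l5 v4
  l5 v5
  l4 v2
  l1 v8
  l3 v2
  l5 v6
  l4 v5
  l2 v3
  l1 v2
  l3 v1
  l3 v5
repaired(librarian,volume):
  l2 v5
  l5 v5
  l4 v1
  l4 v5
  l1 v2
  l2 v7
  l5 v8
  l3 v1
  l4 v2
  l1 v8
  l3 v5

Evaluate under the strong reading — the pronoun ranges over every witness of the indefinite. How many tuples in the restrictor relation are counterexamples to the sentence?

"it" takes "a volume" as antecedent — a donkey pronoun bound across the clause boundary.
Strong reading: for every (l,v) with shelved(l,v), scanned(l,v) ∧ repaired(l,v).
Restrictor pairs: (l1,v2) ✓  (l1,v8) ✓  (l2,v3) ✗  (l3,v1) ✓  (l3,v2) ✗  (l3,v5) ✓  (l4,v2) ✓  (l4,v5) ✓  (l5,v4) ✗  (l5,v5) ✓
Counterexamples (restrictor pairs failing the scope): 3.

3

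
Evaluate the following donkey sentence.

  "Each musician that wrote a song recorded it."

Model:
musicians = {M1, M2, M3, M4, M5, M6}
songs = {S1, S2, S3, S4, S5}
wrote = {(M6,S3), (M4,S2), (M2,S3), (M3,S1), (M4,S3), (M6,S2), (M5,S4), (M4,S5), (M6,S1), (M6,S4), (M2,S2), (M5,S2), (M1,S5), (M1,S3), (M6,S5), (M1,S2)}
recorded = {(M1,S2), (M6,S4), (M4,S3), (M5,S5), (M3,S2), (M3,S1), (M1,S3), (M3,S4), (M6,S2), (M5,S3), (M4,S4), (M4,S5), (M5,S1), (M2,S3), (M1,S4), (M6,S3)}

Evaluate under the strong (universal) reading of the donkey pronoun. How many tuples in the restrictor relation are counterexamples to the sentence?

"it" takes "a song" as antecedent — a donkey pronoun bound across the clause boundary.
Strong reading: for every (m,s) with wrote(m,s), recorded(m,s).
Restrictor pairs: (M1,S2) ✓  (M1,S3) ✓  (M1,S5) ✗  (M2,S2) ✗  (M2,S3) ✓  (M3,S1) ✓  (M4,S2) ✗  (M4,S3) ✓  (M4,S5) ✓  (M5,S2) ✗  (M5,S4) ✗  (M6,S1) ✗  (M6,S2) ✓  (M6,S3) ✓  (M6,S4) ✓  (M6,S5) ✗
Counterexamples (restrictor pairs failing the scope): 7.

7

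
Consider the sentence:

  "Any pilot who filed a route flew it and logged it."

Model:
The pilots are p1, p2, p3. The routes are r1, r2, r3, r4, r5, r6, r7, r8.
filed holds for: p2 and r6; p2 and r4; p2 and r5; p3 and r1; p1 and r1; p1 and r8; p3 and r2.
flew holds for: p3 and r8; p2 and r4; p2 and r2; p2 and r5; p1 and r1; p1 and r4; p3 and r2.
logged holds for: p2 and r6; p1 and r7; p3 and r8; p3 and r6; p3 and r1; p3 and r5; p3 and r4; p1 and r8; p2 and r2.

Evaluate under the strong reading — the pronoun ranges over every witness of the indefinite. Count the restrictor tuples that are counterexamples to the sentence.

"it" takes "a route" as antecedent — a donkey pronoun bound across the clause boundary.
Strong reading: for every (p,r) with filed(p,r), flew(p,r) ∧ logged(p,r).
Restrictor pairs: (p1,r1) ✗  (p1,r8) ✗  (p2,r4) ✗  (p2,r5) ✗  (p2,r6) ✗  (p3,r1) ✗  (p3,r2) ✗
Counterexamples (restrictor pairs failing the scope): 7.

7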